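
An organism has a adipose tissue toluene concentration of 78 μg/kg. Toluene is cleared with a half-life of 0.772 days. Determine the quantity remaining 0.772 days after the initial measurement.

39 μg/kg

Elapsed time is 1 half-life (0.772/0.772).
Each half-life halves the amount: 78 × (1/2)^1 = 78/2 = 39 μg/kg.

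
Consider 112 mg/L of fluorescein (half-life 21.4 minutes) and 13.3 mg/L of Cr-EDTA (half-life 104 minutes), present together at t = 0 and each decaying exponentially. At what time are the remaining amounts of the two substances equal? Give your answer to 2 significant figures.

Set 112·(1/2)^(t/21.4) = 13.3·(1/2)^(t/104).
Taking log₂: log₂(112/13.3) = t·(1/21.4 − 1/104).
log₂(8.4211) = 3.074; 1/21.4 − 1/104 = 0.037114.
t = 3.074 / 0.037114 ≈ 82.827 minutes.

83 minutes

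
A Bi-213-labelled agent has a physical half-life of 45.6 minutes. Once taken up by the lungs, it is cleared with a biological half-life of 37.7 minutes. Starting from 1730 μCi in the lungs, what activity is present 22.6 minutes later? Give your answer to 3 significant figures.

810 μCi

1/t_eff = 1/t_phys + 1/t_biol = 1/45.6 + 1/37.7 = 0.048455 per minute.
t_eff = 45.6 × 37.7 / (45.6 + 37.7) ≈ 20.638 minutes.
Remaining = 1730 × (1/2)^(22.6/20.638) = 1730 × (1/2)^1.0951 ≈ 809.83 μCi.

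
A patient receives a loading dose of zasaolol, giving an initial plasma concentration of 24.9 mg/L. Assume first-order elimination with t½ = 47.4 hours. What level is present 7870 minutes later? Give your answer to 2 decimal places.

3.66 mg/L

Convert the elapsed time: 7870 minutes = 131.167 hours.
Number of half-lives: n = 131.167/47.4 ≈ 2.7672.
Remaining = 24.9 × (1/2)^2.7672 = 24.9 × 0.14689 ≈ 3.6575 mg/L.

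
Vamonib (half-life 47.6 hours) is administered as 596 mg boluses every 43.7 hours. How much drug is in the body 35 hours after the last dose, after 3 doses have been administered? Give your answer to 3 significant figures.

648 mg

The 3 doses were given 122.4, 78.7, 35 hours ago.
Total = 596·(1/2)^(122.4/47.6) + 596·(1/2)^(78.7/47.6) + 596·(1/2)^(35/47.6)
      = 100.27 + 189.47 + 358.01 ≈ 647.75 mg.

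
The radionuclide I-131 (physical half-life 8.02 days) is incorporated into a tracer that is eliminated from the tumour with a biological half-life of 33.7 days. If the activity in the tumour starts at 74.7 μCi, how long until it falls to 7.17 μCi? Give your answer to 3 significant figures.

1/t_eff = 1/t_phys + 1/t_biol = 1/8.02 + 1/33.7 = 0.15436 per day.
t_eff = 8.02 × 33.7 / (8.02 + 33.7) ≈ 6.4783 days.
n = log₂(74.7/7.17) ≈ 3.3811; t = 3.3811 × 6.4783 ≈ 21.903 days.

21.9 days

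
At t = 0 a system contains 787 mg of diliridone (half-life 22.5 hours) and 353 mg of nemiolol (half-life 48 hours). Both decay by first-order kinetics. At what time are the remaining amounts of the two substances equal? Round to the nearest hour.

49 hours

Set 787·(1/2)^(t/22.5) = 353·(1/2)^(t/48).
Taking log₂: log₂(787/353) = t·(1/22.5 − 1/48).
log₂(2.2295) = 1.1567; 1/22.5 − 1/48 = 0.023611.
t = 1.1567 / 0.023611 ≈ 48.989 hours.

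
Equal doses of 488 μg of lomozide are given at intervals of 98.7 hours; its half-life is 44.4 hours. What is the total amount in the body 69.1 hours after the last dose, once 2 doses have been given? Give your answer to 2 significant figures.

The 2 doses were given 167.8, 69.1 hours ago.
Total = 488·(1/2)^(167.8/44.4) + 488·(1/2)^(69.1/44.4)
      = 35.542 + 165.93 ≈ 201.47 μg.

200 μg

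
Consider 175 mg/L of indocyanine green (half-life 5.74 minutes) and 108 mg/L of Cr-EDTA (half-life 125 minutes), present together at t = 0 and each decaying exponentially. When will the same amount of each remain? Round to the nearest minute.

4 minutes

Set 175·(1/2)^(t/5.74) = 108·(1/2)^(t/125).
Taking log₂: log₂(175/108) = t·(1/5.74 − 1/125).
log₂(1.6204) = 0.69632; 1/5.74 − 1/125 = 0.16622.
t = 0.69632 / 0.16622 ≈ 4.1893 minutes.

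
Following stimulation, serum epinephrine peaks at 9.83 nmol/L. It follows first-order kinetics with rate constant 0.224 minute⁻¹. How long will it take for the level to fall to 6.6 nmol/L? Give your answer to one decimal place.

t½ = ln 2 / λ = 0.69315 / 0.224 ≈ 3.0944 minutes.
Fraction remaining = 6.6/9.83 ≈ 0.67141.
n = log₂(9.83/6.6) = ln(1.4894)/ln 2 ≈ 0.57473 half-lives.
t = n × t½ = 0.57473 × 3.0944 ≈ 1.7784 minutes.

1.8 minutes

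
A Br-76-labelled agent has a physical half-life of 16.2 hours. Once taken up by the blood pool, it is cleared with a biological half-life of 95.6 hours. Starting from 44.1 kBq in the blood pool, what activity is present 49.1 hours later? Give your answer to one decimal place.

1/t_eff = 1/t_phys + 1/t_biol = 1/16.2 + 1/95.6 = 0.072189 per hour.
t_eff = 16.2 × 95.6 / (16.2 + 95.6) ≈ 13.853 hours.
Remaining = 44.1 × (1/2)^(49.1/13.853) = 44.1 × (1/2)^3.5445 ≈ 3.7796 kBq.

3.8 kBq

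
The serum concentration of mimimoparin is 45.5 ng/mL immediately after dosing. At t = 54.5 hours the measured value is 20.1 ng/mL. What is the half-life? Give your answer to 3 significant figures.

46.2 hours

A/A₀ = 20.1/45.5 ≈ 0.44176.
n = log₂(2.2637) ≈ 1.1787 half-lives elapsed in 54.5 hours.
t½ = 54.5/1.1787 ≈ 46.239 hours.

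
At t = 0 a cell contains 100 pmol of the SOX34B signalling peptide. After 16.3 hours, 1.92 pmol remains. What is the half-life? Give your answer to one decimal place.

A/A₀ = 1.92/100 ≈ 0.0192.
n = log₂(52.083) ≈ 5.7027 half-lives elapsed in 16.3 hours.
t½ = 16.3/5.7027 ≈ 2.8583 hours.

2.9 hours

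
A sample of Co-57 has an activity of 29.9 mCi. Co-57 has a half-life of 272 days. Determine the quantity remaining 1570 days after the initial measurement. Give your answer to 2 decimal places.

Number of half-lives: n = 1570/272 ≈ 5.7721.
Remaining = 29.9 × (1/2)^5.7721 = 29.9 × 0.018299 ≈ 0.54715 mCi.

0.55 mCi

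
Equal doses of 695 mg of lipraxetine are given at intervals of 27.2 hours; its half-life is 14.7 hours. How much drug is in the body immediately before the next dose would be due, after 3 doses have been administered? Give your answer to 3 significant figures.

The 3 doses were given 81.6, 54.4, 27.2 hours ago.
Total = 695·(1/2)^(81.6/14.7) + 695·(1/2)^(54.4/14.7) + 695·(1/2)^(27.2/14.7)
      = 14.824 + 53.453 + 192.74 ≈ 261.02 mg.

261 mg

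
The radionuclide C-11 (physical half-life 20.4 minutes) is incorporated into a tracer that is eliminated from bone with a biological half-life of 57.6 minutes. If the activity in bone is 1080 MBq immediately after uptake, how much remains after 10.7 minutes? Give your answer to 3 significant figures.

660 MBq

1/t_eff = 1/t_phys + 1/t_biol = 1/20.4 + 1/57.6 = 0.066381 per minute.
t_eff = 20.4 × 57.6 / (20.4 + 57.6) ≈ 15.065 minutes.
Remaining = 1080 × (1/2)^(10.7/15.065) = 1080 × (1/2)^0.71027 ≈ 660.1 MBq.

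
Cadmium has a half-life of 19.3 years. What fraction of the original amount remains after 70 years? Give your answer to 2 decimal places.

0.08

n = 70/19.3 ≈ 3.6269 half-lives.
Fraction remaining = (1/2)^3.6269 ≈ 0.080943.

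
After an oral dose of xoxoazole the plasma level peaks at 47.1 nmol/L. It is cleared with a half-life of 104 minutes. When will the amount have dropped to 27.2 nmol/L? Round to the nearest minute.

Fraction remaining = 27.2/47.1 ≈ 0.57749.
n = log₂(47.1/27.2) = ln(1.7316)/ln 2 ≈ 0.79212 half-lives.
t = n × t½ = 0.79212 × 104 ≈ 82.381 minutes.

82 minutes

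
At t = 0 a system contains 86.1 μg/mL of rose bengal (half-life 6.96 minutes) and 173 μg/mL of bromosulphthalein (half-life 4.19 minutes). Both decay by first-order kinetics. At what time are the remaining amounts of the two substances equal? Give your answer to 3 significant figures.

10.6 minutes

Set 86.1·(1/2)^(t/6.96) = 173·(1/2)^(t/4.19).
Taking log₂: log₂(86.1/173) = t·(1/6.96 − 1/4.19).
log₂(0.49769) = -1.0067; 1/6.96 − 1/4.19 = -0.094985.
t = -1.0067 / -0.094985 ≈ 10.598 minutes.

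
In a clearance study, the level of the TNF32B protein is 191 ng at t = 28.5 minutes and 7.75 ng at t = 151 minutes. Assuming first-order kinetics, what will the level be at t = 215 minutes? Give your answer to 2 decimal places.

1.45 ng

Over Δt = 151 − 28.5 = 122.5 minutes, the level fell by a factor of 191/7.75 ≈ 24.645.
n = log₂(24.645) ≈ 4.6232 half-lives, so t½ = 122.5/4.6232 ≈ 26.497 minutes.
From t = 151 to t = 215: 7.75 × (1/2)^((215−151)/26.497) ≈ 1.4528 ng.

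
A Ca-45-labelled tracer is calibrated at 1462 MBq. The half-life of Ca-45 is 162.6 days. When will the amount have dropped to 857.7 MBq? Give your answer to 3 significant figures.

125 days

Fraction remaining = 857.7/1462 ≈ 0.58666.
n = log₂(1462/857.7) = ln(1.7046)/ln 2 ≈ 0.7694 half-lives.
t = n × t½ = 0.7694 × 162.6 ≈ 125.1 days.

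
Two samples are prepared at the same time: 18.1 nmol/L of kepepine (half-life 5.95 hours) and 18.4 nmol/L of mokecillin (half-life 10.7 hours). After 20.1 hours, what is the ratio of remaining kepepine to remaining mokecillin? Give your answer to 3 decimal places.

0.348

kepepine: 18.1 × (1/2)^(20.1/5.95) = 18.1 × (1/2)^3.3782 ≈ 1.7408 nmol/L.
mokecillin: 18.4 × (1/2)^(20.1/10.7) = 18.4 × (1/2)^1.8785 ≈ 5.0042 nmol/L.
Ratio ≈ 1.7408 / 5.0042 ≈ 0.34787.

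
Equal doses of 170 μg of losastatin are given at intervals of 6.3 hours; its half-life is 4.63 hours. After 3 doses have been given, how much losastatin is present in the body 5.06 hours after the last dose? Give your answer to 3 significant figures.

The 3 doses were given 17.66, 11.36, 5.06 hours ago.
Total = 170·(1/2)^(17.66/4.63) + 170·(1/2)^(11.36/4.63) + 170·(1/2)^(5.06/4.63)
      = 12.085 + 31.035 + 79.701 ≈ 122.82 μg.

123 μg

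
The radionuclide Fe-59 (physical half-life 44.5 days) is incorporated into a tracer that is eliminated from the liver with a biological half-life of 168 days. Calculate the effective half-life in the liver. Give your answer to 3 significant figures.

1/t_eff = 1/t_phys + 1/t_biol = 1/44.5 + 1/168 = 0.028424 per day.
t_eff = 44.5 × 168 / (44.5 + 168) ≈ 35.181 days.

35.2 days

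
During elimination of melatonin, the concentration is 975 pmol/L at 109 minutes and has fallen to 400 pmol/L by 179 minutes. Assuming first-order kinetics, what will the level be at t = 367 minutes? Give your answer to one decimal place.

Over Δt = 179 − 109 = 70 minutes, the level fell by a factor of 975/400 ≈ 2.4375.
n = log₂(2.4375) ≈ 1.2854 half-lives, so t½ = 70/1.2854 ≈ 54.458 minutes.
From t = 179 to t = 367: 400 × (1/2)^((367−179)/54.458) ≈ 36.546 pmol/L.

36.5 pmol/L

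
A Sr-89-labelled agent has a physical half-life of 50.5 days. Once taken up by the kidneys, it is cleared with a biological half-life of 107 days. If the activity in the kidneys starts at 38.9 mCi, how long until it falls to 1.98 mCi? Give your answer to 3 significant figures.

147 days

1/t_eff = 1/t_phys + 1/t_biol = 1/50.5 + 1/107 = 0.029148 per day.
t_eff = 50.5 × 107 / (50.5 + 107) ≈ 34.308 days.
n = log₂(38.9/1.98) ≈ 4.2962; t = 4.2962 × 34.308 ≈ 147.39 days.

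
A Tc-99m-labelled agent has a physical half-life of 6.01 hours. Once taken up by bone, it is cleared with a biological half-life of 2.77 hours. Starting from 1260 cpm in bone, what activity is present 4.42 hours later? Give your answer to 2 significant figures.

250 cpm

1/t_eff = 1/t_phys + 1/t_biol = 1/6.01 + 1/2.77 = 0.5274 per hour.
t_eff = 6.01 × 2.77 / (6.01 + 2.77) ≈ 1.8961 hours.
Remaining = 1260 × (1/2)^(4.42/1.8961) = 1260 × (1/2)^2.3311 ≈ 250.4 cpm.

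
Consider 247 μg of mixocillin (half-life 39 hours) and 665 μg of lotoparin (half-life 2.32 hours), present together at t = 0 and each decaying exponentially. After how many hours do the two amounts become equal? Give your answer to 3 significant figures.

3.52 hours

Set 247·(1/2)^(t/39) = 665·(1/2)^(t/2.32).
Taking log₂: log₂(247/665) = t·(1/39 − 1/2.32).
log₂(0.37143) = -1.4288; 1/39 − 1/2.32 = -0.40539.
t = -1.4288 / -0.40539 ≈ 3.5246 hours.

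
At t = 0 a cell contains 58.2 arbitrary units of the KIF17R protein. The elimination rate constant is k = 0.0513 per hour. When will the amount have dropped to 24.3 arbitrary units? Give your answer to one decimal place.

17.0 hours

t½ = ln 2 / k = 0.69315 / 0.0513 ≈ 13.512 hours.
Fraction remaining = 24.3/58.2 ≈ 0.41753.
n = log₂(58.2/24.3) = ln(2.3951)/ln 2 ≈ 1.2601 half-lives.
t = n × t½ = 1.2601 × 13.512 ≈ 17.026 hours.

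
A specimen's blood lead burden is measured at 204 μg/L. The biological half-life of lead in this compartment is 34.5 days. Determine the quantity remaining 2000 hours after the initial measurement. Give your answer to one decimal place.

38.2 μg/L

Convert the elapsed time: 2000 hours = 83.3333 days.
Number of half-lives: n = 83.3333/34.5 ≈ 2.4155.
Remaining = 204 × (1/2)^2.4155 = 204 × 0.18745 ≈ 38.239 μg/L.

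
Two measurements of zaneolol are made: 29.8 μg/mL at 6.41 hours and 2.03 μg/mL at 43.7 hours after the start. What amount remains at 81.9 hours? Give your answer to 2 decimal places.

0.13 μg/mL

Over Δt = 43.7 − 6.41 = 37.29 hours, the level fell by a factor of 29.8/2.03 ≈ 14.68.
n = log₂(14.68) ≈ 3.8758 half-lives, so t½ = 37.29/3.8758 ≈ 9.6213 hours.
From t = 43.7 to t = 81.9: 2.03 × (1/2)^((81.9−43.7)/9.6213) ≈ 0.12951 μg/mL.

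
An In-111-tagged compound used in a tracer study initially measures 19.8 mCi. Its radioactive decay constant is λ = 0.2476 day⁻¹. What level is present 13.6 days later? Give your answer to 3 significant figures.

t½ = ln 2 / λ = 0.69315 / 0.2476 ≈ 2.7995 days.
Number of half-lives: n = 13.6/2.7995 ≈ 4.8581.
Remaining = 19.8 × (1/2)^4.8581 = 19.8 × 0.034481 ≈ 0.68271 mCi.

0.683 mCi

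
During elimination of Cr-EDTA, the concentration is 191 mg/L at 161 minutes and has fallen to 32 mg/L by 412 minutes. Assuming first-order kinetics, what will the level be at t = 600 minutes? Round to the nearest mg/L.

Over Δt = 412 − 161 = 251 minutes, the level fell by a factor of 191/32 ≈ 5.9688.
n = log₂(5.9688) ≈ 2.5774 half-lives, so t½ = 251/2.5774 ≈ 97.384 minutes.
From t = 412 to t = 600: 32 × (1/2)^((600−412)/97.384) ≈ 8.3948 mg/L.

8 mg/L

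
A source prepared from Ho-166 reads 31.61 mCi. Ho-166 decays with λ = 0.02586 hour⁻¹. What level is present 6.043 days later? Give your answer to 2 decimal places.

0.74 mCi

t½ = ln 2 / λ = 0.69315 / 0.02586 ≈ 26.804 hours.
Convert the elapsed time: 6.043 days = 145.032 hours.
Number of half-lives: n = 145.032/26.804 ≈ 5.4109.
Remaining = 31.61 × (1/2)^5.4109 = 31.61 × 0.023505 ≈ 0.743 mCi.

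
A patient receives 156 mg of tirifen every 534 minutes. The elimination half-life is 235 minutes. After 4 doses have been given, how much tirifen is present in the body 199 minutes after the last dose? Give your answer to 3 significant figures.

109 mg

The 4 doses were given 1801, 1267, 733, 199 minutes ago.
Total = 156·(1/2)^(1801/235) + 156·(1/2)^(1267/235) + 156·(1/2)^(733/235) + 156·(1/2)^(199/235)
      = 0.76928 + 3.7164 + 17.954 + 86.738 ≈ 109.18 mg.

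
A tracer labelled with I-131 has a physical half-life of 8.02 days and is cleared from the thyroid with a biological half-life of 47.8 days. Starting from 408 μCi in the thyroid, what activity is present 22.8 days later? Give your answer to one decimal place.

1/t_eff = 1/t_phys + 1/t_biol = 1/8.02 + 1/47.8 = 0.14561 per day.
t_eff = 8.02 × 47.8 / (8.02 + 47.8) ≈ 6.8677 days.
Remaining = 408 × (1/2)^(22.8/6.8677) = 408 × (1/2)^3.3199 ≈ 40.858 μCi.

40.9 μCi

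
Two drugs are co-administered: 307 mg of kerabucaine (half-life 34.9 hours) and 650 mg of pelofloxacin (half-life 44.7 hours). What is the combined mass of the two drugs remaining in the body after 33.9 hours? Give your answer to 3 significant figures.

kerabucaine: 307 × (1/2)^(33.9/34.9) = 307 × (1/2)^0.97135 ≈ 156.58 mg.
pelofloxacin: 650 × (1/2)^(33.9/44.7) = 650 × (1/2)^0.75839 ≈ 384.25 mg.
Total = 156.58 + 384.25 ≈ 540.83 mg.

541 mg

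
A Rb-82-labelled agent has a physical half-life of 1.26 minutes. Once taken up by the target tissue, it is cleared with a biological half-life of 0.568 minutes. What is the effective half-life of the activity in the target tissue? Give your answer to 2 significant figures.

1/t_eff = 1/t_phys + 1/t_biol = 1/1.26 + 1/0.568 = 2.5542 per minute.
t_eff = 1.26 × 0.568 / (1.26 + 0.568) ≈ 0.39151 minutes.

0.39 minutes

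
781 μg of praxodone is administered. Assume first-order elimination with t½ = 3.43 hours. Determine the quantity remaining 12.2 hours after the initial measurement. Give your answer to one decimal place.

66.4 μg

Number of half-lives: n = 12.2/3.43 ≈ 3.5569.
Remaining = 781 × (1/2)^3.5569 = 781 × 0.084973 ≈ 66.364 μg.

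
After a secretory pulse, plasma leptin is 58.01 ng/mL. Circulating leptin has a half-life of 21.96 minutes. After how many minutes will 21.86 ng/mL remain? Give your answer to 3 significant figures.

Fraction remaining = 21.86/58.01 ≈ 0.37683.
n = log₂(58.01/21.86) = ln(2.6537)/ln 2 ≈ 1.408 half-lives.
t = n × t½ = 1.408 × 21.96 ≈ 30.92 minutes.

30.9 minutes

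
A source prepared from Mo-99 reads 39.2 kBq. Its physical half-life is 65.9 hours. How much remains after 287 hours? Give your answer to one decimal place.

Number of half-lives: n = 287/65.9 ≈ 4.3551.
Remaining = 39.2 × (1/2)^4.3551 = 39.2 × 0.048864 ≈ 1.9155 kBq.

1.9 kBq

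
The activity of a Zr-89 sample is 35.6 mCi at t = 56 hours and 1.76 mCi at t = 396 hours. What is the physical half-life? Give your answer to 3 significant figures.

78.4 hours

Over Δt = 396 − 56 = 340 hours, the level fell by a factor of 35.6/1.76 ≈ 20.227.
n = log₂(20.227) ≈ 4.3382 half-lives, so t½ = 340/4.3382 ≈ 78.373 hours.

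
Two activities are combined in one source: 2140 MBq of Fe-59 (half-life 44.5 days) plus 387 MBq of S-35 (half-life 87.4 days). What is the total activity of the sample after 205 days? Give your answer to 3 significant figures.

164 MBq

Fe-59: 2140 × (1/2)^(205/44.5) = 2140 × (1/2)^4.6067 ≈ 87.831 MBq.
S-35: 387 × (1/2)^(205/87.4) = 387 × (1/2)^2.3455 ≈ 76.144 MBq.
Total = 87.831 + 76.144 ≈ 163.97 MBq.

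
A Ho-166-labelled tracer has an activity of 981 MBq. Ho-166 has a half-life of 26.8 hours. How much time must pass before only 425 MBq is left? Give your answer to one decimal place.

Fraction remaining = 425/981 ≈ 0.43323.
n = log₂(981/425) = ln(2.3082)/ln 2 ≈ 1.2068 half-lives.
t = n × t½ = 1.2068 × 26.8 ≈ 32.342 hours.

32.3 hours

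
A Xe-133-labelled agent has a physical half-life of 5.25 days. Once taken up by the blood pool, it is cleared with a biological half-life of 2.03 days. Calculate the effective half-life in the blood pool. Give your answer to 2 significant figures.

1/t_eff = 1/t_phys + 1/t_biol = 1/5.25 + 1/2.03 = 0.68309 per day.
t_eff = 5.25 × 2.03 / (5.25 + 2.03) ≈ 1.4639 days.

1.5 days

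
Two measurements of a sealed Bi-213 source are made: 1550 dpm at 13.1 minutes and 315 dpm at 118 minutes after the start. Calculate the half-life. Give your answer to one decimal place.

Over Δt = 118 − 13.1 = 104.9 minutes, the level fell by a factor of 1550/315 ≈ 4.9206.
n = log₂(4.9206) ≈ 2.2988 half-lives, so t½ = 104.9/2.2988 ≈ 45.632 minutes.

45.6 minutes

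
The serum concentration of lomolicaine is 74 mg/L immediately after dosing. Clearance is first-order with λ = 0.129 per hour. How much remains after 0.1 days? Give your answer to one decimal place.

t½ = ln 2 / λ = 0.69315 / 0.129 ≈ 5.3732 hours.
Convert the elapsed time: 0.1 days = 2.4 hours.
Number of half-lives: n = 2.4/5.3732 ≈ 0.44666.
Remaining = 74 × (1/2)^0.44666 = 74 × 0.73374 ≈ 54.297 mg/L.

54.3 mg/L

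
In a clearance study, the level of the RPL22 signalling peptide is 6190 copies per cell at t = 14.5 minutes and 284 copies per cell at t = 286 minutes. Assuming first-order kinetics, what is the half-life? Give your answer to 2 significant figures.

61 minutes

Over Δt = 286 − 14.5 = 271.5 minutes, the level fell by a factor of 6190/284 ≈ 21.796.
n = log₂(21.796) ≈ 4.446 half-lives, so t½ = 271.5/4.446 ≈ 61.066 minutes.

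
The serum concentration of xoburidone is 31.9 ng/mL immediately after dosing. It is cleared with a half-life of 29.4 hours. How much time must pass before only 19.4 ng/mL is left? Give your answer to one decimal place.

Fraction remaining = 19.4/31.9 ≈ 0.60815.
n = log₂(31.9/19.4) = ln(1.6443)/ln 2 ≈ 0.7175 half-lives.
t = n × t½ = 0.7175 × 29.4 ≈ 21.094 hours.

21.1 hours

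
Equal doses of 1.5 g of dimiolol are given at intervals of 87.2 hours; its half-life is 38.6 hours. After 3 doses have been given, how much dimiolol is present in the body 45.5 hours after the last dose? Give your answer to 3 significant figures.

0.830 g

The 3 doses were given 219.9, 132.7, 45.5 hours ago.
Total = 1.5·(1/2)^(219.9/38.6) + 1.5·(1/2)^(132.7/38.6) + 1.5·(1/2)^(45.5/38.6)
      = 0.028917 + 0.13842 + 0.6626 ≈ 0.82994 g.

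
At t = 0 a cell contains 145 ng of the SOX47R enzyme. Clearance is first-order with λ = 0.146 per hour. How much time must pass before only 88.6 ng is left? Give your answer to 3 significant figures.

t½ = ln 2 / λ = 0.69315 / 0.146 ≈ 4.7476 hours.
Fraction remaining = 88.6/145 ≈ 0.61103.
n = log₂(145/88.6) = ln(1.6366)/ln 2 ≈ 0.71067 half-lives.
t = n × t½ = 0.71067 × 4.7476 ≈ 3.374 hours.

3.37 hours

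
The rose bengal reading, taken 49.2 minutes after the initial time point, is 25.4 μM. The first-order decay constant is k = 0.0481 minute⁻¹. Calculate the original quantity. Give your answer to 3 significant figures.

271 μM

t½ = ln 2 / k = 0.69315 / 0.0481 ≈ 14.411 minutes.
Number of half-lives elapsed: n = 49.2/14.411 ≈ 3.4142.
A₀ = A × 2^n = 25.4 × 2^3.4142 = 25.4 × 10.66 ≈ 270.77 μM.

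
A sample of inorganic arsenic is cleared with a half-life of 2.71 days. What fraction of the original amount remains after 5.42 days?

0.25

n = 5.42/2.71 ≈ 2 half-lives.
Fraction remaining = (1/2)^2 ≈ 0.25.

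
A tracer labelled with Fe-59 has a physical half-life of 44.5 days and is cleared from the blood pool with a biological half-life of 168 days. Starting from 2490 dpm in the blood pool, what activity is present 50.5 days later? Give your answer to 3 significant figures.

921 dpm

1/t_eff = 1/t_phys + 1/t_biol = 1/44.5 + 1/168 = 0.028424 per day.
t_eff = 44.5 × 168 / (44.5 + 168) ≈ 35.181 days.
Remaining = 2490 × (1/2)^(50.5/35.181) = 2490 × (1/2)^1.4354 ≈ 920.65 dpm.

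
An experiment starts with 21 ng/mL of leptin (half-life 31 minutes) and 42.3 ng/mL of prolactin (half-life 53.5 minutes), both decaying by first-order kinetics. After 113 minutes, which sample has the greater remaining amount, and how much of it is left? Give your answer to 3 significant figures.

prolactin, 9.78 ng/mL

leptin: 21 × (1/2)^3.6452 ≈ 1.6785 ng/mL.
prolactin: 42.3 × (1/2)^2.1121 ≈ 9.7841 ng/mL.
Prolactin has more remaining, at ≈ 9.7841 ng/mL.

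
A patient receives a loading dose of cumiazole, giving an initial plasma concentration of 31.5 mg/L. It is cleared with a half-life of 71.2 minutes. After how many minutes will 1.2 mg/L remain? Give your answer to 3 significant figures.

336 minutes

Fraction remaining = 1.2/31.5 ≈ 0.038095.
n = log₂(31.5/1.2) = ln(26.25)/ln 2 ≈ 4.7142 half-lives.
t = n × t½ = 4.7142 × 71.2 ≈ 335.65 minutes.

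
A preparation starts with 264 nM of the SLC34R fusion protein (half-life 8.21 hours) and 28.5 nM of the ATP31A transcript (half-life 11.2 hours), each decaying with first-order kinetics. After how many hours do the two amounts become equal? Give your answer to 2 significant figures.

Set 264·(1/2)^(t/8.21) = 28.5·(1/2)^(t/11.2).
Taking log₂: log₂(264/28.5) = t·(1/8.21 − 1/11.2).
log₂(9.2632) = 3.2115; 1/8.21 − 1/11.2 = 0.032517.
t = 3.2115 / 0.032517 ≈ 98.764 hours.

99 hours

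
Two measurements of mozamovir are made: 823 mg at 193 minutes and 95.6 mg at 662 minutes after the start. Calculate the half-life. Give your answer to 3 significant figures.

Over Δt = 662 − 193 = 469 minutes, the level fell by a factor of 823/95.6 ≈ 8.6088.
n = log₂(8.6088) ≈ 3.1058 half-lives, so t½ = 469/3.1058 ≈ 151.01 minutes.

151 minutes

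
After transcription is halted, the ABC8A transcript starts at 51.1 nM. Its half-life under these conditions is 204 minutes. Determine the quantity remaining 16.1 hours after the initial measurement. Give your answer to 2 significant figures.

1.9 nM

Convert the elapsed time: 16.1 hours = 966 minutes.
Number of half-lives: n = 966/204 ≈ 4.7353.
Remaining = 51.1 × (1/2)^4.7353 = 51.1 × 0.037543 ≈ 1.9185 nM.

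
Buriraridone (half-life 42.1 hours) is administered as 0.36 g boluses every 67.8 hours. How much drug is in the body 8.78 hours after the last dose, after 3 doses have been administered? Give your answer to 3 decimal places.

The 3 doses were given 144.38, 76.58, 8.78 hours ago.
Total = 0.36·(1/2)^(144.38/42.1) + 0.36·(1/2)^(76.58/42.1) + 0.36·(1/2)^(8.78/42.1)
      = 0.033414 + 0.10203 + 0.31155 ≈ 0.44699 g.

0.447 g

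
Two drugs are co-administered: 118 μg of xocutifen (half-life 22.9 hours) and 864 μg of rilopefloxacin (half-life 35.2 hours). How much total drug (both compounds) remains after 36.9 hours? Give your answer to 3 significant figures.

xocutifen: 118 × (1/2)^(36.9/22.9) = 118 × (1/2)^1.6114 ≈ 38.62 μg.
rilopefloxacin: 864 × (1/2)^(36.9/35.2) = 864 × (1/2)^1.0483 ≈ 417.78 μg.
Total = 38.62 + 417.78 ≈ 456.4 μg.

456 μg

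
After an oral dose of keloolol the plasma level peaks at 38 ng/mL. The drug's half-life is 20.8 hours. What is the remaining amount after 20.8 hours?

Elapsed time is 1 half-life (20.8/20.8).
Each half-life halves the amount: 38 × (1/2)^1 = 38/2 = 19 ng/mL.

19 ng/mL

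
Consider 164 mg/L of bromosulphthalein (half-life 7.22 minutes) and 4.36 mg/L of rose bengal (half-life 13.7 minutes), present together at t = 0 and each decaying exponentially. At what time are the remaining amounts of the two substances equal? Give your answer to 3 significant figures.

Set 164·(1/2)^(t/7.22) = 4.36·(1/2)^(t/13.7).
Taking log₂: log₂(164/4.36) = t·(1/7.22 − 1/13.7).
log₂(37.615) = 5.2332; 1/7.22 − 1/13.7 = 0.065511.
t = 5.2332 / 0.065511 ≈ 79.883 minutes.

79.9 minutes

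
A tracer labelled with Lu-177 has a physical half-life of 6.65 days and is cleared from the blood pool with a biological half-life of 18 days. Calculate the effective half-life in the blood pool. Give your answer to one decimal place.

1/t_eff = 1/t_phys + 1/t_biol = 1/6.65 + 1/18 = 0.20593 per day.
t_eff = 6.65 × 18 / (6.65 + 18) ≈ 4.856 days.

4.9 days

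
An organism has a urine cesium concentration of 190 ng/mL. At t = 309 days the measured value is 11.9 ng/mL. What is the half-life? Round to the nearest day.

77 days

A/A₀ = 11.9/190 ≈ 0.062632.
n = log₂(15.966) ≈ 3.997 half-lives elapsed in 309 days.
t½ = 309/3.997 ≈ 77.309 days.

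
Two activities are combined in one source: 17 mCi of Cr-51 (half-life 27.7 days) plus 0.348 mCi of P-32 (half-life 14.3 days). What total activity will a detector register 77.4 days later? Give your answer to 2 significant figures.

Cr-51: 17 × (1/2)^(77.4/27.7) = 17 × (1/2)^2.7942 ≈ 2.4508 mCi.
P-32: 0.348 × (1/2)^(77.4/14.3) = 0.348 × (1/2)^5.4126 ≈ 0.0081701 mCi.
Total = 2.4508 + 0.0081701 ≈ 2.4589 mCi.

2.5 mCi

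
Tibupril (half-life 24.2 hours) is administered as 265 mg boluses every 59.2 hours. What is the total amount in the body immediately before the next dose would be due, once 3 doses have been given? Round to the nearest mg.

59 mg

The 3 doses were given 177.6, 118.4, 59.2 hours ago.
Total = 265·(1/2)^(177.6/24.2) + 265·(1/2)^(118.4/24.2) + 265·(1/2)^(59.2/24.2)
      = 1.6369 + 8.9215 + 48.623 ≈ 59.181 mg.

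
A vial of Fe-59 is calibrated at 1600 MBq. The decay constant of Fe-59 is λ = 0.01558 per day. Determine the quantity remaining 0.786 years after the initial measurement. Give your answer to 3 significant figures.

18.3 MBq

t½ = ln 2 / λ = 0.69315 / 0.01558 ≈ 44.49 days.
Convert the elapsed time: 0.786 years = 286.89 days.
Number of half-lives: n = 286.89/44.49 ≈ 6.4485.
Remaining = 1600 × (1/2)^6.4485 = 1600 × 0.01145 ≈ 18.32 MBq.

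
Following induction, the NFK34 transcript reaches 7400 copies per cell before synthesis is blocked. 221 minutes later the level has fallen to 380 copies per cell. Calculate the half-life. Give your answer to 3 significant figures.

51.6 minutes

A/A₀ = 380/7400 ≈ 0.051351.
n = log₂(19.474) ≈ 4.2835 half-lives elapsed in 221 minutes.
t½ = 221/4.2835 ≈ 51.594 minutes.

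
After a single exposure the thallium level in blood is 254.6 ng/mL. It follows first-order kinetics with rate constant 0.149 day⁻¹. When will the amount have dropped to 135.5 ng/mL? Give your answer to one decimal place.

4.2 days

t½ = ln 2 / λ = 0.69315 / 0.149 ≈ 4.652 days.
Fraction remaining = 135.5/254.6 ≈ 0.53221.
n = log₂(254.6/135.5) = ln(1.879)/ln 2 ≈ 0.90994 half-lives.
t = n × t½ = 0.90994 × 4.652 ≈ 4.233 days.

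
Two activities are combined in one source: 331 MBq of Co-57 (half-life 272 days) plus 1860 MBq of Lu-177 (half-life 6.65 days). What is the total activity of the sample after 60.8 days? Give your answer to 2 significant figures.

290 MBq

Co-57: 331 × (1/2)^(60.8/272) = 331 × (1/2)^0.22353 ≈ 283.49 MBq.
Lu-177: 1860 × (1/2)^(60.8/6.65) = 1860 × (1/2)^9.1429 ≈ 3.2903 MBq.
Total = 283.49 + 3.2903 ≈ 286.78 MBq.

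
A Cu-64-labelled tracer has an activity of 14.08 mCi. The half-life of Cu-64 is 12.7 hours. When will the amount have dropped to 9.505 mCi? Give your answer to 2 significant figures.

7.2 hours

Fraction remaining = 9.505/14.08 ≈ 0.67507.
n = log₂(14.08/9.505) = ln(1.4813)/ln 2 ≈ 0.56689 half-lives.
t = n × t½ = 0.56689 × 12.7 ≈ 7.1995 hours.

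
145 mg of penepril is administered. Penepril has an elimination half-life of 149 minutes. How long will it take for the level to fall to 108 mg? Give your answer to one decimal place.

63.3 minutes

Fraction remaining = 108/145 ≈ 0.74483.
n = log₂(145/108) = ln(1.3426)/ln 2 ≈ 0.42502 half-lives.
t = n × t½ = 0.42502 × 149 ≈ 63.328 minutes.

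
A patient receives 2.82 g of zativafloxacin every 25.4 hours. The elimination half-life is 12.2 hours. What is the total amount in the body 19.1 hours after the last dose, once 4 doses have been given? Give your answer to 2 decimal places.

The 4 doses were given 95.3, 69.9, 44.5, 19.1 hours ago.
Total = 2.82·(1/2)^(95.3/12.2) + 2.82·(1/2)^(69.9/12.2) + 2.82·(1/2)^(44.5/12.2) + 2.82·(1/2)^(19.1/12.2)
      = 0.012553 + 0.053149 + 0.22502 + 0.95272 ≈ 1.2434 g.

1.24 g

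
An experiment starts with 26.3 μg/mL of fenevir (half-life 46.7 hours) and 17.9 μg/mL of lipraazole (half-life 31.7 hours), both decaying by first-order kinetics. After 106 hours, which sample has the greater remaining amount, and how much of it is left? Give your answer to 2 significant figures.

fenevir: 26.3 × (1/2)^2.2698 ≈ 5.4535 μg/mL.
lipraazole: 17.9 × (1/2)^3.3438 ≈ 1.763 μg/mL.
Fenevir has more remaining, at ≈ 5.4535 μg/mL.

fenevir, 5.5 μg/mL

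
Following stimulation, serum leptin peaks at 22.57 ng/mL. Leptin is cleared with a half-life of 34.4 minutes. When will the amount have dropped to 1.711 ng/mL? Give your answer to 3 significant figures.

128 minutes

Fraction remaining = 1.711/22.57 ≈ 0.075809.
n = log₂(22.57/1.711) = ln(13.191)/ln 2 ≈ 3.7215 half-lives.
t = n × t½ = 3.7215 × 34.4 ≈ 128.02 minutes.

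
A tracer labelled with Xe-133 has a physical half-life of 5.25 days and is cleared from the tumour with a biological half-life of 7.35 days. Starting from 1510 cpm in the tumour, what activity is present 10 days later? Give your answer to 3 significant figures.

1/t_eff = 1/t_phys + 1/t_biol = 1/5.25 + 1/7.35 = 0.32653 per day.
t_eff = 5.25 × 7.35 / (5.25 + 7.35) ≈ 3.0625 days.
Remaining = 1510 × (1/2)^(10/3.0625) = 1510 × (1/2)^3.2653 ≈ 157.04 cpm.

157 cpm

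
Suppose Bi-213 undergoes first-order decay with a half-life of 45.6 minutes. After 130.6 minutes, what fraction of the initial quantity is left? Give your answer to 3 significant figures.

0.137

n = 130.6/45.6 ≈ 2.864 half-lives.
Fraction remaining = (1/2)^2.864 ≈ 0.13735.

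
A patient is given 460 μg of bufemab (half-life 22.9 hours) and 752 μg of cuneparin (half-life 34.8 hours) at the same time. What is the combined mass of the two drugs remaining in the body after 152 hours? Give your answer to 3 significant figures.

41.0 μg

bufemab: 460 × (1/2)^(152/22.9) = 460 × (1/2)^6.6376 ≈ 4.6201 μg.
cuneparin: 752 × (1/2)^(152/34.8) = 752 × (1/2)^4.3678 ≈ 36.423 μg.
Total = 4.6201 + 36.423 ≈ 41.043 μg.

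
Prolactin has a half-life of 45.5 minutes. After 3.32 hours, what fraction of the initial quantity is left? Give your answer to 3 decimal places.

0.048

3.32 hours = 199.2 minutes.
n = 199.2/45.5 ≈ 4.378 half-lives.
Fraction remaining = (1/2)^4.378 ≈ 0.048093.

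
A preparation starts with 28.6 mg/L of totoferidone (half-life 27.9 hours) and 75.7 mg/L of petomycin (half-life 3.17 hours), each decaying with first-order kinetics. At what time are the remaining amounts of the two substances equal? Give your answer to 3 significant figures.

Set 28.6·(1/2)^(t/27.9) = 75.7·(1/2)^(t/3.17).
Taking log₂: log₂(28.6/75.7) = t·(1/27.9 − 1/3.17).
log₂(0.37781) = -1.4043; 1/27.9 − 1/3.17 = -0.27962.
t = -1.4043 / -0.27962 ≈ 5.0222 hours.

5.02 hours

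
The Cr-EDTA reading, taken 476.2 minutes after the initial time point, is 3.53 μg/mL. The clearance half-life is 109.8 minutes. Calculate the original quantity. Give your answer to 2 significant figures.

Number of half-lives elapsed: n = 476.2/109.8 ≈ 4.337.
A₀ = A × 2^n = 3.53 × 2^4.337 = 3.53 × 20.21 ≈ 71.34 μg/mL.

71 μg/mL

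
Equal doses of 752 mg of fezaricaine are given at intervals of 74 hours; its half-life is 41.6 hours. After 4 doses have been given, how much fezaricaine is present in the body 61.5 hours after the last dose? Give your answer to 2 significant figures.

380 mg

The 4 doses were given 283.5, 209.5, 135.5, 61.5 hours ago.
Total = 752·(1/2)^(283.5/41.6) + 752·(1/2)^(209.5/41.6) + 752·(1/2)^(135.5/41.6) + 752·(1/2)^(61.5/41.6)
      = 6.6792 + 22.92 + 78.65 + 269.89 ≈ 378.14 mg.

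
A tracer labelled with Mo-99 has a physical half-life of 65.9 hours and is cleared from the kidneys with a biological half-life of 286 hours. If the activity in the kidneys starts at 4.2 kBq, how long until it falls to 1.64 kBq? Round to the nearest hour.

73 hours

1/t_eff = 1/t_phys + 1/t_biol = 1/65.9 + 1/286 = 0.018671 per hour.
t_eff = 65.9 × 286 / (65.9 + 286) ≈ 53.559 hours.
n = log₂(4.2/1.64) ≈ 1.3567; t = 1.3567 × 53.559 ≈ 72.663 hours.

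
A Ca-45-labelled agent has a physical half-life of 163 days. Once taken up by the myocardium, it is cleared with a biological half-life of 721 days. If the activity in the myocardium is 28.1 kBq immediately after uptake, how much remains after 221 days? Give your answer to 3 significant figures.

8.88 kBq

1/t_eff = 1/t_phys + 1/t_biol = 1/163 + 1/721 = 0.0075219 per day.
t_eff = 163 × 721 / (163 + 721) ≈ 132.94 days.
Remaining = 28.1 × (1/2)^(221/132.94) = 28.1 × (1/2)^1.6623 ≈ 8.8775 kBq.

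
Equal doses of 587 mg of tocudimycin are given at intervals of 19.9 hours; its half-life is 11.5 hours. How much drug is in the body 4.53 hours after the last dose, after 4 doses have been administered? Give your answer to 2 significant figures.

The 4 doses were given 64.23, 44.33, 24.43, 4.53 hours ago.
Total = 587·(1/2)^(64.23/11.5) + 587·(1/2)^(44.33/11.5) + 587·(1/2)^(24.43/11.5) + 587·(1/2)^(4.53/11.5)
      = 12.227 + 40.573 + 134.63 + 446.74 ≈ 634.17 mg.

630 mg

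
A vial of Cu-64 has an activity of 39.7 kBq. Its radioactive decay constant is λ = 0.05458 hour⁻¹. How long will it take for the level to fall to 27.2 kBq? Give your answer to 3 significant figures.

6.93 hours

t½ = ln 2 / λ = 0.69315 / 0.05458 ≈ 12.7 hours.
Fraction remaining = 27.2/39.7 ≈ 0.68514.
n = log₂(39.7/27.2) = ln(1.4596)/ln 2 ≈ 0.54553 half-lives.
t = n × t½ = 0.54553 × 12.7 ≈ 6.9281 hours.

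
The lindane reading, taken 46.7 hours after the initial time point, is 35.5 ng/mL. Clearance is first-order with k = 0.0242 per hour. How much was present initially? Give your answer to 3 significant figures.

110 ng/mL

t½ = ln 2 / k = 0.69315 / 0.0242 ≈ 28.642 hours.
Number of half-lives elapsed: n = 46.7/28.642 ≈ 1.6304.
A₀ = A × 2^n = 35.5 × 2^1.6304 = 35.5 × 3.0961 ≈ 109.91 ng/mL.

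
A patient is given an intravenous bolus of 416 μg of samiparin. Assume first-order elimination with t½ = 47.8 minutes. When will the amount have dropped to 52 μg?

52/416 = 1/8, so 3 half-lives have elapsed.
t = 3 × 47.8 = 143.4 minutes.

143.4 minutes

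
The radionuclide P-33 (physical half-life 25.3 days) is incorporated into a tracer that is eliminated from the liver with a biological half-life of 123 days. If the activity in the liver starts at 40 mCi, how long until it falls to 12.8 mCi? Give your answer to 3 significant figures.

34.5 days

1/t_eff = 1/t_phys + 1/t_biol = 1/25.3 + 1/123 = 0.047656 per day.
t_eff = 25.3 × 123 / (25.3 + 123) ≈ 20.984 days.
n = log₂(40/12.8) ≈ 1.6439; t = 1.6439 × 20.984 ≈ 34.494 days.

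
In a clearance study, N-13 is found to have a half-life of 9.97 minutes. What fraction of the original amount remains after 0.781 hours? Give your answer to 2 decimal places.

0.04

0.781 hours = 46.86 minutes.
n = 46.86/9.97 ≈ 4.7001 half-lives.
Fraction remaining = (1/2)^4.7001 ≈ 0.038471.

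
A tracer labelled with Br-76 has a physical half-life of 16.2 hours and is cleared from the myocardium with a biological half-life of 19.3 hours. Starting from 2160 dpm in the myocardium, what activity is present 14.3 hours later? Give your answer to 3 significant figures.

701 dpm

1/t_eff = 1/t_phys + 1/t_biol = 1/16.2 + 1/19.3 = 0.11354 per hour.
t_eff = 16.2 × 19.3 / (16.2 + 19.3) ≈ 8.8073 hours.
Remaining = 2160 × (1/2)^(14.3/8.8073) = 2160 × (1/2)^1.6236 ≈ 700.95 dpm.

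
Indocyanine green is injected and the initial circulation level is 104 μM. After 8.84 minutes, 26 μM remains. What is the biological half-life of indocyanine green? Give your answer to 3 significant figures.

4.42 minutes

A/A₀ = 26/104 ≈ 0.25.
n = log₂(4) ≈ 2 half-lives elapsed in 8.84 minutes.
t½ = 8.84/2 ≈ 4.42 minutes.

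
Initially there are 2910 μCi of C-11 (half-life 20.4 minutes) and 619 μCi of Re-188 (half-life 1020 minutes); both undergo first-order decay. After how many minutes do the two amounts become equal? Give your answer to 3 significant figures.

46.5 minutes

Set 2910·(1/2)^(t/20.4) = 619·(1/2)^(t/1020).
Taking log₂: log₂(2910/619) = t·(1/20.4 − 1/1020).
log₂(4.7011) = 2.233; 1/20.4 − 1/1020 = 0.048039.
t = 2.233 / 0.048039 ≈ 46.483 minutes.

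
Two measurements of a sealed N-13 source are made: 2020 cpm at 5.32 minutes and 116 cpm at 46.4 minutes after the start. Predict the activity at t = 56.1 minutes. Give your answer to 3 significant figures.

59.1 cpm

Over Δt = 46.4 − 5.32 = 41.08 minutes, the level fell by a factor of 2020/116 ≈ 17.414.
n = log₂(17.414) ≈ 4.1222 half-lives, so t½ = 41.08/4.1222 ≈ 9.9657 minutes.
From t = 46.4 to t = 56.1: 116 × (1/2)^((56.1−46.4)/9.9657) ≈ 59.082 cpm.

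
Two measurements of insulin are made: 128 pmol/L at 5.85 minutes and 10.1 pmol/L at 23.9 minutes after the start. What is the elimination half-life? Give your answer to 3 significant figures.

4.93 minutes

Over Δt = 23.9 − 5.85 = 18.05 minutes, the level fell by a factor of 128/10.1 ≈ 12.673.
n = log₂(12.673) ≈ 3.6637 half-lives, so t½ = 18.05/3.6637 ≈ 4.9267 minutes.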